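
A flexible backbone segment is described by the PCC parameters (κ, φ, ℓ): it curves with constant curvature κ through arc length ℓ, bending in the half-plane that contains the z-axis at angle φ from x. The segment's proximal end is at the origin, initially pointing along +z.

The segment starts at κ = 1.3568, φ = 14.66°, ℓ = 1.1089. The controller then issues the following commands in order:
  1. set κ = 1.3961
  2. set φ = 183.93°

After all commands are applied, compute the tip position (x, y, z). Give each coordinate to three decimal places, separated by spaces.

initial: κ=1.3568, φ=14.66°, ℓ=1.1089
cmd 1: set κ=1.3961 → (κ,φ,ℓ)=(1.3961,14.66°,1.1089) → tip=(0.6773,0.1772,0.7161)
cmd 2: set φ=183.93° → (κ,φ,ℓ)=(1.3961,183.93°,1.1089) → tip=(-0.6984,-0.0480,0.7161)

-0.698 -0.048 0.716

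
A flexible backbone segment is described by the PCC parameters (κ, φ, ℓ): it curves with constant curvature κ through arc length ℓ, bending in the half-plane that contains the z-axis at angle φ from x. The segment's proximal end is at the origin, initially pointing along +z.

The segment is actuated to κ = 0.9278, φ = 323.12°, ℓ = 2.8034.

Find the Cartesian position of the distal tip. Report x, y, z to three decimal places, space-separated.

1.601 -1.201 0.555

θ = κ·ℓ = 0.9278 × 2.8034 = 2.60099 rad
ρ = (1 − cos θ)/κ = (1 − -0.85740)/0.9278 = 2.00194
z = sin θ / κ = 0.51465/0.9278 = 0.55470
x = ρ cos φ = 2.00194 × cos(323.12°) = 1.60134
y = ρ sin φ = 2.00194 × sin(323.12°) = -1.20145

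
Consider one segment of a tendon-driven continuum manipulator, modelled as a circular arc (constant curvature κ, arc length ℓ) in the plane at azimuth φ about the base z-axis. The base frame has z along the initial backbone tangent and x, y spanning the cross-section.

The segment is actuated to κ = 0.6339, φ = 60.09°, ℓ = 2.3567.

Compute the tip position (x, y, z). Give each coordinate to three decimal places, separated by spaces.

0.726 1.262 1.573

θ = κ·ℓ = 0.6339 × 2.3567 = 1.49391 rad
ρ = (1 − cos θ)/κ = (1 − 0.07681)/0.6339 = 1.45637
z = sin θ / κ = 0.99705/0.6339 = 1.57288
x = ρ cos φ = 1.45637 × cos(60.09°) = 0.72620
y = ρ sin φ = 1.45637 × sin(60.09°) = 1.26239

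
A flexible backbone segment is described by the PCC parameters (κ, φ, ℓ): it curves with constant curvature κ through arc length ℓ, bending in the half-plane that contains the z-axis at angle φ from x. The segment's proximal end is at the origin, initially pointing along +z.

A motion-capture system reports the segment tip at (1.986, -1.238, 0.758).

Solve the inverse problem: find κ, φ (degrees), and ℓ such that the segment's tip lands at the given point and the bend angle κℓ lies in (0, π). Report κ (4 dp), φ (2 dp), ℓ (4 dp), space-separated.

ρ = √(x²+y²) = √(1.986² + -1.238²) = 2.34026
φ = atan2(y, x) mod 360° = atan2(-1.238, 1.986) = 328.0621°
|p|² = ρ² + z² = 2.34026² + 0.758² = 6.05140
κ = 2ρ / |p|² = 2×2.34026 / 6.05140 = 0.77346
θ = 2·atan2(ρ, z) = 2·atan2(2.34026, 0.758) = 2.51513 rad
ℓ = θ/κ = 2.51513/0.77346 = 3.25178

0.7735 328.06 3.2518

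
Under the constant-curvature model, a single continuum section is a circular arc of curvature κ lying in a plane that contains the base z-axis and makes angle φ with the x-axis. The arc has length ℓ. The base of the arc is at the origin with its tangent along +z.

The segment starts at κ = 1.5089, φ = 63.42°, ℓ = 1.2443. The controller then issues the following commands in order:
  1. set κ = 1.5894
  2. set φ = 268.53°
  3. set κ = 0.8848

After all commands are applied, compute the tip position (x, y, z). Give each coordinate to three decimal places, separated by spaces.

-0.016 -0.618 1.008

initial: κ=1.5089, φ=63.42°, ℓ=1.2443
cmd 1: set κ=1.5894 → (κ,φ,ℓ)=(1.5894,63.42°,1.2443) → tip=(0.3929,0.7854,0.5778)
cmd 2: set φ=268.53° → (κ,φ,ℓ)=(1.5894,268.53°,1.2443) → tip=(-0.0225,-0.8779,0.5778)
cmd 3: set κ=0.8848 → (κ,φ,ℓ)=(0.8848,268.53°,1.2443) → tip=(-0.0159,-0.6183,1.0077)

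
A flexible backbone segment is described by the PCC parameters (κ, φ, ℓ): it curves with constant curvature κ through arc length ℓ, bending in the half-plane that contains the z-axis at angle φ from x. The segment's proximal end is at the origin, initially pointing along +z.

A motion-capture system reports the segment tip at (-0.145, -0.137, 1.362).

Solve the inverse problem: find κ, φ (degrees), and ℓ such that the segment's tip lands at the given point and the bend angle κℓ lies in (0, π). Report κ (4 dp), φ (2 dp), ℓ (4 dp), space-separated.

0.2106 223.38 1.3814

ρ = √(x²+y²) = √(-0.145² + -0.137²) = 0.19948
φ = atan2(y, x) mod 360° = atan2(-0.137, -0.145) = 223.3750°
|p|² = ρ² + z² = 0.19948² + 1.362² = 1.89484
κ = 2ρ / |p|² = 2×0.19948 / 1.89484 = 0.21056
θ = 2·atan2(ρ, z) = 2·atan2(0.19948, 1.362) = 0.29086 rad
ℓ = θ/κ = 0.29086/0.21056 = 1.38140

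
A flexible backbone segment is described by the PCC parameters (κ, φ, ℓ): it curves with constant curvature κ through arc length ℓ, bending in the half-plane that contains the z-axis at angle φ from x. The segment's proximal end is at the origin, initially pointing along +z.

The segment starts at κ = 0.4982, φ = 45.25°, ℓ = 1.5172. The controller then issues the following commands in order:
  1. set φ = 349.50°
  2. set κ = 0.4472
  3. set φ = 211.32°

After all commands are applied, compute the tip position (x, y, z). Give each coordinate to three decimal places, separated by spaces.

-0.423 -0.257 1.403

initial: κ=0.4982, φ=45.25°, ℓ=1.5172
cmd 1: set φ=349.50° → (κ,φ,ℓ)=(0.4982,349.50°,1.5172) → tip=(0.5375,-0.0996,1.3768)
cmd 2: set κ=0.4472 → (κ,φ,ℓ)=(0.4472,349.50°,1.5172) → tip=(0.4870,-0.0903,1.4034)
cmd 3: set φ=211.32° → (κ,φ,ℓ)=(0.4472,211.32°,1.5172) → tip=(-0.4231,-0.2574,1.4034)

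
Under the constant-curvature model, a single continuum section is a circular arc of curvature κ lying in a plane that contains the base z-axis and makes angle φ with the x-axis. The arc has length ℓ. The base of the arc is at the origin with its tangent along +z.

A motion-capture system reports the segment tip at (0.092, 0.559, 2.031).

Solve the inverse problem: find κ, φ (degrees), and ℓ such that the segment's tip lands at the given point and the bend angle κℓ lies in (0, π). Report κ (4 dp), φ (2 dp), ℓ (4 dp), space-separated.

0.2549 80.65 2.1348

ρ = √(x²+y²) = √(0.092² + 0.559²) = 0.56652
φ = atan2(y, x) mod 360° = atan2(0.559, 0.092) = 80.6541°
|p|² = ρ² + z² = 0.56652² + 2.031² = 4.44591
κ = 2ρ / |p|² = 2×0.56652 / 4.44591 = 0.25485
θ = 2·atan2(ρ, z) = 2·atan2(0.56652, 2.031) = 0.54404 rad
ℓ = θ/κ = 0.54404/0.25485 = 2.13476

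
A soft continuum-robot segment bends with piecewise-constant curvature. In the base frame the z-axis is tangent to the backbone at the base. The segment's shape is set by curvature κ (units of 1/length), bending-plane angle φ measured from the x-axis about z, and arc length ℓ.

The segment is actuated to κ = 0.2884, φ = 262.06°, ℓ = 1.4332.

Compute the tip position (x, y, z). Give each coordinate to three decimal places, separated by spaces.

-0.040 -0.289 1.393

θ = κ·ℓ = 0.2884 × 1.4332 = 0.41333 rad
ρ = (1 − cos θ)/κ = (1 − 0.91579)/0.2884 = 0.29200
z = sin θ / κ = 0.40167/0.2884 = 1.39274
x = ρ cos φ = 0.29200 × cos(262.06°) = -0.04034
y = ρ sin φ = 0.29200 × sin(262.06°) = -0.28920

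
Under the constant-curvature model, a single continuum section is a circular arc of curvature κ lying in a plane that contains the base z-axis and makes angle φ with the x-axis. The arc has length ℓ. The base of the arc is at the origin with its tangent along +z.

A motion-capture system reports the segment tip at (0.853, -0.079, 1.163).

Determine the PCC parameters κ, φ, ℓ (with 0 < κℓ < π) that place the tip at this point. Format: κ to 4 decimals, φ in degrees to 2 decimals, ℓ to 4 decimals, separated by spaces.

0.8212 354.71 1.5462

ρ = √(x²+y²) = √(0.853² + -0.079²) = 0.85665
φ = atan2(y, x) mod 360° = atan2(-0.079, 0.853) = 354.7087°
|p|² = ρ² + z² = 0.85665² + 1.163² = 2.08642
κ = 2ρ / |p|² = 2×0.85665 / 2.08642 = 0.82117
θ = 2·atan2(ρ, z) = 2·atan2(0.85665, 1.163) = 1.26972 rad
ℓ = θ/κ = 1.26972/0.82117 = 1.54624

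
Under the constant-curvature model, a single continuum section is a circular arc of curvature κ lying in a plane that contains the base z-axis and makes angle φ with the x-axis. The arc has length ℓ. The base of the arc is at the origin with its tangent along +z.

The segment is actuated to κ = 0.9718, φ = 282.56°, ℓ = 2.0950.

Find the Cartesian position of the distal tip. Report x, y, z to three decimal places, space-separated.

θ = κ·ℓ = 0.9718 × 2.0950 = 2.03592 rad
ρ = (1 − cos θ)/κ = (1 − -0.44853)/0.9718 = 1.49057
z = sin θ / κ = 0.89377/0.9718 = 0.91970
x = ρ cos φ = 1.49057 × cos(282.56°) = 0.32414
y = ρ sin φ = 1.49057 × sin(282.56°) = -1.45490

0.324 -1.455 0.920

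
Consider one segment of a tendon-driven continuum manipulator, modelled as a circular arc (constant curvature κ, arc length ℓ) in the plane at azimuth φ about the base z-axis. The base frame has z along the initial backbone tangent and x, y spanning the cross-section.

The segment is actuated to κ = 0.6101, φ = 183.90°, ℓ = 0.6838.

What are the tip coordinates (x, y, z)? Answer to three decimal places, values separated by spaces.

θ = κ·ℓ = 0.6101 × 0.6838 = 0.41719 rad
ρ = (1 − cos θ)/κ = (1 − 0.91423)/0.6101 = 0.14058
z = sin θ / κ = 0.40519/0.6101 = 0.66414
x = ρ cos φ = 0.14058 × cos(183.90°) = -0.14025
y = ρ sin φ = 0.14058 × sin(183.90°) = -0.00956

-0.140 -0.010 0.664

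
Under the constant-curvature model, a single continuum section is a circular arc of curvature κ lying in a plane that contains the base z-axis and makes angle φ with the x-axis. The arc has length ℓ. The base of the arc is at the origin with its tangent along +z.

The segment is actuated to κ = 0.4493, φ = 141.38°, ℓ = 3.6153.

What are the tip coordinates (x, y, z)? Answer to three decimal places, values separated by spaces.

θ = κ·ℓ = 0.4493 × 3.6153 = 1.62435 rad
ρ = (1 − cos θ)/κ = (1 − -0.05353)/0.4493 = 2.34483
z = sin θ / κ = 0.99857/0.4493 = 2.22249
x = ρ cos φ = 2.34483 × cos(141.38°) = -1.83202
y = ρ sin φ = 2.34483 × sin(141.38°) = 1.46353

-1.832 1.464 2.222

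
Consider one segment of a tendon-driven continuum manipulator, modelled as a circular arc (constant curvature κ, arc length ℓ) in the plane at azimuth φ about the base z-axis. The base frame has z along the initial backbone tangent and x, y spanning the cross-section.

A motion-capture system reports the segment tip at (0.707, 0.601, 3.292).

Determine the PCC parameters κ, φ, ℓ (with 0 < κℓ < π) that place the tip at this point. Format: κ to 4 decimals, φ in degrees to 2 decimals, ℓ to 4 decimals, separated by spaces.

0.1586 40.37 3.4637

ρ = √(x²+y²) = √(0.707² + 0.601²) = 0.92793
φ = atan2(y, x) mod 360° = atan2(0.601, 0.707) = 40.3669°
|p|² = ρ² + z² = 0.92793² + 3.292² = 11.69831
κ = 2ρ / |p|² = 2×0.92793 / 11.69831 = 0.15864
θ = 2·atan2(ρ, z) = 2·atan2(0.92793, 3.292) = 0.54949 rad
ℓ = θ/κ = 0.54949/0.15864 = 3.46369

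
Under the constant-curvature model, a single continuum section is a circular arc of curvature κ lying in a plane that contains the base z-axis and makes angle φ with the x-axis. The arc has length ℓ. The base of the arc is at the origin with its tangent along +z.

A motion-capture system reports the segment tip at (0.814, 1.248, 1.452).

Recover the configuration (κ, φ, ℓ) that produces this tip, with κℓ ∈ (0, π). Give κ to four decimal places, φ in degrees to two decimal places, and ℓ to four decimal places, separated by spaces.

ρ = √(x²+y²) = √(0.814² + 1.248²) = 1.49000
φ = atan2(y, x) mod 360° = atan2(1.248, 0.814) = 56.8859°
|p|² = ρ² + z² = 1.49000² + 1.452² = 4.32840
κ = 2ρ / |p|² = 2×1.49000 / 4.32840 = 0.68848
θ = 2·atan2(ρ, z) = 2·atan2(1.49000, 1.452) = 1.59663 rad
ℓ = θ/κ = 1.59663/0.68848 = 2.31908

0.6885 56.89 2.3191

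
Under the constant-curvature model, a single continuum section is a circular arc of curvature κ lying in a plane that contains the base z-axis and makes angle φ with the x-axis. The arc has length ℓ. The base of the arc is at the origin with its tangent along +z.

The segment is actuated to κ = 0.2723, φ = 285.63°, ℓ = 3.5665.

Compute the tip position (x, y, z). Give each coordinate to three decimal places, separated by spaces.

0.431 -1.541 3.032

θ = κ·ℓ = 0.2723 × 3.5665 = 0.97116 rad
ρ = (1 − cos θ)/κ = (1 − 0.56434)/0.2723 = 1.59991
z = sin θ / κ = 0.82554/0.2723 = 3.03173
x = ρ cos φ = 1.59991 × cos(285.63°) = 0.43105
y = ρ sin φ = 1.59991 × sin(285.63°) = -1.54075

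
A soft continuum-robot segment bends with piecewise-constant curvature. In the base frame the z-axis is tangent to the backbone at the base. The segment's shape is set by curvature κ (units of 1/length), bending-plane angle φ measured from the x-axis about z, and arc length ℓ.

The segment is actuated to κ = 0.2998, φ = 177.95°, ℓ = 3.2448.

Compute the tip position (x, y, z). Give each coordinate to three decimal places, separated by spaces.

θ = κ·ℓ = 0.2998 × 3.2448 = 0.97279 rad
ρ = (1 − cos θ)/κ = (1 − 0.56300)/0.2998 = 1.45765
z = sin θ / κ = 0.82646/0.2998 = 2.75671
x = ρ cos φ = 1.45765 × cos(177.95°) = -1.45672
y = ρ sin φ = 1.45765 × sin(177.95°) = 0.05214

-1.457 0.052 2.757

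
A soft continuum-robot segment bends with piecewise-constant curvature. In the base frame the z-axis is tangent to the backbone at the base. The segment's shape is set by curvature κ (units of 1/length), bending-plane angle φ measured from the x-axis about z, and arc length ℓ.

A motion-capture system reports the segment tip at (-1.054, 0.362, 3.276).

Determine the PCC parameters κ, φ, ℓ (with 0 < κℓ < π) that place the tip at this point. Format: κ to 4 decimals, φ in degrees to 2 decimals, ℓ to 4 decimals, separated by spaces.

ρ = √(x²+y²) = √(-1.054² + 0.362²) = 1.11443
φ = atan2(y, x) mod 360° = atan2(0.362, -1.054) = 161.0448°
|p|² = ρ² + z² = 1.11443² + 3.276² = 11.97414
κ = 2ρ / |p|² = 2×1.11443 / 11.97414 = 0.18614
θ = 2·atan2(ρ, z) = 2·atan2(1.11443, 3.276) = 0.65580 rad
ℓ = θ/κ = 0.65580/0.18614 = 3.52316

0.1861 161.04 3.5232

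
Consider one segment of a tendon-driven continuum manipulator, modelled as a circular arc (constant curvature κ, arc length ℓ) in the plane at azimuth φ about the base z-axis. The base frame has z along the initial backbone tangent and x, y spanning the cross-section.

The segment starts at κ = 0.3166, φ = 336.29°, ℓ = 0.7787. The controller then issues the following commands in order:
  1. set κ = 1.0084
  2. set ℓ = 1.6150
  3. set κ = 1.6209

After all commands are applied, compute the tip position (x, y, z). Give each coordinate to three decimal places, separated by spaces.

initial: κ=0.3166, φ=336.29°, ℓ=0.7787
cmd 1: set κ=1.0084 → (κ,φ,ℓ)=(1.0084,336.29°,0.7787) → tip=(0.2658,-0.1167,0.7011)
cmd 2: set ℓ=1.6150 → (κ,φ,ℓ)=(1.0084,336.29°,1.6150) → tip=(0.9604,-0.4218,0.9900)
cmd 3: set κ=1.6209 → (κ,φ,ℓ)=(1.6209,336.29°,1.6150) → tip=(1.0540,-0.4629,0.3086)

1.054 -0.463 0.309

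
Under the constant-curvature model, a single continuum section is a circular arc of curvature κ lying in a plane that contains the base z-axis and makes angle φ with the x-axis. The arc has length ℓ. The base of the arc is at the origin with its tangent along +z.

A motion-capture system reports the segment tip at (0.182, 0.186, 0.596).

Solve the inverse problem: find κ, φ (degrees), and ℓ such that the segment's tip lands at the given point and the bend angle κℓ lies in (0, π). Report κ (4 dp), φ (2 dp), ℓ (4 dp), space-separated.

1.2306 45.62 0.6691

ρ = √(x²+y²) = √(0.182² + 0.186²) = 0.26023
φ = atan2(y, x) mod 360° = atan2(0.186, 0.182) = 45.6228°
|p|² = ρ² + z² = 0.26023² + 0.596² = 0.42294
κ = 2ρ / |p|² = 2×0.26023 / 0.42294 = 1.23059
θ = 2·atan2(ρ, z) = 2·atan2(0.26023, 0.596) = 0.82336 rad
ℓ = θ/κ = 0.82336/1.23059 = 0.66907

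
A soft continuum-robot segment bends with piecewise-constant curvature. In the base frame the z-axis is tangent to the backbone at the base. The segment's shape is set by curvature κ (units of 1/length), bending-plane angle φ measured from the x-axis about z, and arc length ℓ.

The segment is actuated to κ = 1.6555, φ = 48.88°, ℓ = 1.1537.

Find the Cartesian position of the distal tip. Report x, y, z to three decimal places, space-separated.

0.529 0.606 0.570

θ = κ·ℓ = 1.6555 × 1.1537 = 1.90995 rad
ρ = (1 − cos θ)/κ = (1 − -0.33269)/1.6555 = 0.80501
z = sin θ / κ = 0.94304/1.6555 = 0.56964
x = ρ cos φ = 0.80501 × cos(48.88°) = 0.52940
y = ρ sin φ = 0.80501 × sin(48.88°) = 0.60644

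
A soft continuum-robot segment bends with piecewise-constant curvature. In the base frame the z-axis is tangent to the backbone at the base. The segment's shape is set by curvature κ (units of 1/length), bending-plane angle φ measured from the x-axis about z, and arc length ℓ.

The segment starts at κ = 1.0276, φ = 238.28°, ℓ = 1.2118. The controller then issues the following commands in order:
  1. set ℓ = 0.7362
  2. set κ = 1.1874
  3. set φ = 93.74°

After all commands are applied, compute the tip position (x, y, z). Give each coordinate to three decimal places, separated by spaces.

-0.020 0.301 0.646

initial: κ=1.0276, φ=238.28°, ℓ=1.2118
cmd 1: set ℓ=0.7362 → (κ,φ,ℓ)=(1.0276,238.28°,0.7362) → tip=(-0.1396,-0.2258,0.6680)
cmd 2: set κ=1.1874 → (κ,φ,ℓ)=(1.1874,238.28°,0.7362) → tip=(-0.1587,-0.2567,0.6460)
cmd 3: set φ=93.74° → (κ,φ,ℓ)=(1.1874,93.74°,0.7362) → tip=(-0.0197,0.3012,0.6460)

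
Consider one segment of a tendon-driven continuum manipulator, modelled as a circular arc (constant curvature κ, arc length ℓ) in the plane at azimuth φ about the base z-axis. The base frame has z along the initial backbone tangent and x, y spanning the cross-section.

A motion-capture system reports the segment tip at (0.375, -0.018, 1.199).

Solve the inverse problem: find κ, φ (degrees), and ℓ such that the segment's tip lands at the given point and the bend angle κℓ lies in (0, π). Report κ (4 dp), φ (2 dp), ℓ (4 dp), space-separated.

ρ = √(x²+y²) = √(0.375² + -0.018²) = 0.37543
φ = atan2(y, x) mod 360° = atan2(-0.018, 0.375) = 357.2519°
|p|² = ρ² + z² = 0.37543² + 1.199² = 1.57855
κ = 2ρ / |p|² = 2×0.37543 / 1.57855 = 0.47567
θ = 2·atan2(ρ, z) = 2·atan2(0.37543, 1.199) = 0.60690 rad
ℓ = θ/κ = 0.60690/0.47567 = 1.27589

0.4757 357.25 1.2759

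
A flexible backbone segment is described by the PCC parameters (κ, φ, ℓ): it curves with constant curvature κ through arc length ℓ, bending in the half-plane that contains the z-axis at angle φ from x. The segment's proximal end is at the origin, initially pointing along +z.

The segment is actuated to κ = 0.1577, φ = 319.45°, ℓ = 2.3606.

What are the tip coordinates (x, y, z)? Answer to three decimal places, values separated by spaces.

0.330 -0.282 2.306

θ = κ·ℓ = 0.1577 × 2.3606 = 0.37227 rad
ρ = (1 − cos θ)/κ = (1 − 0.93151)/0.1577 = 0.43434
z = sin θ / κ = 0.36373/0.1577 = 2.30645
x = ρ cos φ = 0.43434 × cos(319.45°) = 0.33002
y = ρ sin φ = 0.43434 × sin(319.45°) = -0.28237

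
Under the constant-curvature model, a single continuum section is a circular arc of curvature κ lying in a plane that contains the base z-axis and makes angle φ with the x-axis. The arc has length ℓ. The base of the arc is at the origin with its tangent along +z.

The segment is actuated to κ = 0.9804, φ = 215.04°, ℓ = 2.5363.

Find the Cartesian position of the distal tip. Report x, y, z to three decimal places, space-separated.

-1.497 -1.050 0.621

θ = κ·ℓ = 0.9804 × 2.5363 = 2.48659 rad
ρ = (1 − cos θ)/κ = (1 − -0.79305)/0.9804 = 1.82889
z = sin θ / κ = 0.60916/0.9804 = 0.62134
x = ρ cos φ = 1.82889 × cos(215.04°) = -1.49741
y = ρ sin φ = 1.82889 × sin(215.04°) = -1.05005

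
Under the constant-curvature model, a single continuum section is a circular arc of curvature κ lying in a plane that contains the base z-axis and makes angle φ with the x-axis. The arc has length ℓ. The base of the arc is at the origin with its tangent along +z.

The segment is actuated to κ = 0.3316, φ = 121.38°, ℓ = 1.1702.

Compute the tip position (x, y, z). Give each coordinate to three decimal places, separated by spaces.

θ = κ·ℓ = 0.3316 × 1.1702 = 0.38804 rad
ρ = (1 − cos θ)/κ = (1 − 0.92565)/0.3316 = 0.22421
z = sin θ / κ = 0.37837/0.3316 = 1.14105
x = ρ cos φ = 0.22421 × cos(121.38°) = -0.11675
y = ρ sin φ = 0.22421 × sin(121.38°) = 0.19141

-0.117 0.191 1.141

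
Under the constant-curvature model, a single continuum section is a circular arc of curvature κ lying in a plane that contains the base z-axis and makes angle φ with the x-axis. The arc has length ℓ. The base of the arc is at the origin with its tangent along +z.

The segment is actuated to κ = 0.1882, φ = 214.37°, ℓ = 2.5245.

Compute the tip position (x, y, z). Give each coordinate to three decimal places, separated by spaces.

-0.486 -0.332 2.431

θ = κ·ℓ = 0.1882 × 2.5245 = 0.47511 rad
ρ = (1 − cos θ)/κ = (1 − 0.88924)/0.1882 = 0.58851
z = sin θ / κ = 0.45744/0.1882 = 2.43059
x = ρ cos φ = 0.58851 × cos(214.37°) = -0.48576
y = ρ sin φ = 0.58851 × sin(214.37°) = -0.33224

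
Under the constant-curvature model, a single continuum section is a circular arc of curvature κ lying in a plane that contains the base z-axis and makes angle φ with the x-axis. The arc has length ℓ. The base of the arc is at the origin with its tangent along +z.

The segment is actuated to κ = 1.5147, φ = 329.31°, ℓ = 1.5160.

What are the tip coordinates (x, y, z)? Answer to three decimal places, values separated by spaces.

θ = κ·ℓ = 1.5147 × 1.5160 = 2.29629 rad
ρ = (1 − cos θ)/κ = (1 − -0.66350)/1.5147 = 1.09824
z = sin θ / κ = 0.74818/1.5147 = 0.49394
x = ρ cos φ = 1.09824 × cos(329.31°) = 0.94442
y = ρ sin φ = 1.09824 × sin(329.31°) = -0.56053

0.944 -0.561 0.494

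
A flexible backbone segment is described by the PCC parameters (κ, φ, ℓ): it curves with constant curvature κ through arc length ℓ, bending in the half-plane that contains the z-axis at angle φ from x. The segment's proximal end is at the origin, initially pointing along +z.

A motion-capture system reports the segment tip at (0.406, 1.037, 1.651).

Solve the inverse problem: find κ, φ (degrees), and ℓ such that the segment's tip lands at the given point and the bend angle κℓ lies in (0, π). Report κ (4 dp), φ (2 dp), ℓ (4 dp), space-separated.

0.5616 68.62 2.1134

ρ = √(x²+y²) = √(0.406² + 1.037²) = 1.11364
φ = atan2(y, x) mod 360° = atan2(1.037, 0.406) = 68.6190°
|p|² = ρ² + z² = 1.11364² + 1.651² = 3.96601
κ = 2ρ / |p|² = 2×1.11364 / 3.96601 = 0.56160
θ = 2·atan2(ρ, z) = 2·atan2(1.11364, 1.651) = 1.18685 rad
ℓ = θ/κ = 1.18685/0.56160 = 2.11336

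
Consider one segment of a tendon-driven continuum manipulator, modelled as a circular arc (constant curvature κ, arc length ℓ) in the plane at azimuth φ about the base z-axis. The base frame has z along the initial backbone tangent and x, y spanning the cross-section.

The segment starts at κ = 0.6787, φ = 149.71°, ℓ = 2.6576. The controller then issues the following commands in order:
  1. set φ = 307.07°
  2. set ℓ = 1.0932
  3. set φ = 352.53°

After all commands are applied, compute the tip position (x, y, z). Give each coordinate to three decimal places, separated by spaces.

initial: κ=0.6787, φ=149.71°, ℓ=2.6576
cmd 1: set φ=307.07° → (κ,φ,ℓ)=(0.6787,307.07°,2.6576) → tip=(1.0932,-1.4470,1.4336)
cmd 2: set ℓ=1.0932 → (κ,φ,ℓ)=(0.6787,307.07°,1.0932) → tip=(0.2335,-0.3090,0.9956)
cmd 3: set φ=352.53° → (κ,φ,ℓ)=(0.6787,352.53°,1.0932) → tip=(0.3840,-0.0503,0.9956)

0.384 -0.050 0.996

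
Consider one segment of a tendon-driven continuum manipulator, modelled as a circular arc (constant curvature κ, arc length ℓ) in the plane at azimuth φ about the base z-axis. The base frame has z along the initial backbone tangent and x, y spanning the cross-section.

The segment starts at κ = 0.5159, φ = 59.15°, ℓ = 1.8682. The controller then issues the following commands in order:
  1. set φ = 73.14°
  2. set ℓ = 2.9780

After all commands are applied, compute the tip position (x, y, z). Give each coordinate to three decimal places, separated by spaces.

0.543 1.791 1.937

initial: κ=0.5159, φ=59.15°, ℓ=1.8682
cmd 1: set φ=73.14° → (κ,φ,ℓ)=(0.5159,73.14°,1.8682) → tip=(0.2415,0.7969,1.5921)
cmd 2: set ℓ=2.9780 → (κ,φ,ℓ)=(0.5159,73.14°,2.9780) → tip=(0.5428,1.7912,1.9372)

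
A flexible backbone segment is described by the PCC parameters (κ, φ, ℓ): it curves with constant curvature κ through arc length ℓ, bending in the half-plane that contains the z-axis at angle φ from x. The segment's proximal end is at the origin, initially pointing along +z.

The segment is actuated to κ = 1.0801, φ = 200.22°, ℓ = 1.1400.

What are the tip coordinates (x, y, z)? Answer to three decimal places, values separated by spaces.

-0.579 -0.213 0.873

θ = κ·ℓ = 1.0801 × 1.1400 = 1.23131 rad
ρ = (1 − cos θ)/κ = (1 − 0.33300)/1.0801 = 0.61754
z = sin θ / κ = 0.94293/1.0801 = 0.87300
x = ρ cos φ = 0.61754 × cos(200.22°) = -0.57948
y = ρ sin φ = 0.61754 × sin(200.22°) = -0.21344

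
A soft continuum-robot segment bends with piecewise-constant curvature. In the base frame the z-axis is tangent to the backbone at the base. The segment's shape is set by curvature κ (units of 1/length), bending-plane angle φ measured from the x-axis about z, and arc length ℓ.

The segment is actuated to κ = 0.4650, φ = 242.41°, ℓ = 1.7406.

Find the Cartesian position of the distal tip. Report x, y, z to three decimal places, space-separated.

θ = κ·ℓ = 0.4650 × 1.7406 = 0.80938 rad
ρ = (1 − cos θ)/κ = (1 − 0.68995)/0.4650 = 0.66678
z = sin θ / κ = 0.72386/0.4650 = 1.55669
x = ρ cos φ = 0.66678 × cos(242.41°) = -0.30881
y = ρ sin φ = 0.66678 × sin(242.41°) = -0.59096

-0.309 -0.591 1.557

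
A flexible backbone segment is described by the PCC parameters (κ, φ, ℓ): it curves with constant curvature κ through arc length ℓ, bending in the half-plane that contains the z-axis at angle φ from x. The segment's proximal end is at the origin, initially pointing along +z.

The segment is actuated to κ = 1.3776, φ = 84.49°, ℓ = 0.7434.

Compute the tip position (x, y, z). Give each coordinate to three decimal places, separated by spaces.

0.033 0.347 0.620

θ = κ·ℓ = 1.3776 × 0.7434 = 1.02411 rad
ρ = (1 − cos θ)/κ = (1 − 0.51986)/1.3776 = 0.34853
z = sin θ / κ = 0.85425/1.3776 = 0.62010
x = ρ cos φ = 0.34853 × cos(84.49°) = 0.03347
y = ρ sin φ = 0.34853 × sin(84.49°) = 0.34692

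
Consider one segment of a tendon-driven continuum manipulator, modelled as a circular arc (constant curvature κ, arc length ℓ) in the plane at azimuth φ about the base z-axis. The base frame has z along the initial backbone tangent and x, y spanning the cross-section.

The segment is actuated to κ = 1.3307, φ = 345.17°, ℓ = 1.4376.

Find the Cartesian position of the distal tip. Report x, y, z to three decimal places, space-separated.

0.970 -0.257 0.708

θ = κ·ℓ = 1.3307 × 1.4376 = 1.91301 rad
ρ = (1 − cos θ)/κ = (1 − -0.33558)/1.3307 = 1.00367
z = sin θ / κ = 0.94201/1.3307 = 0.70791
x = ρ cos φ = 1.00367 × cos(345.17°) = 0.97023
y = ρ sin φ = 1.00367 × sin(345.17°) = -0.25689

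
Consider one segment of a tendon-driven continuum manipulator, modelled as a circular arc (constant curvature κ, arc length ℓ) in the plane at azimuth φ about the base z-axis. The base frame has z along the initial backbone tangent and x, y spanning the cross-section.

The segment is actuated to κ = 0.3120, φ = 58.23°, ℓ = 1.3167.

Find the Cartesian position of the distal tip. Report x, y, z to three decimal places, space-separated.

0.140 0.227 1.280

θ = κ·ℓ = 0.3120 × 1.3167 = 0.41081 rad
ρ = (1 − cos θ)/κ = (1 − 0.91680)/0.3120 = 0.26667
z = sin θ / κ = 0.39935/0.3120 = 1.27998
x = ρ cos φ = 0.26667 × cos(58.23°) = 0.14041
y = ρ sin φ = 0.26667 × sin(58.23°) = 0.22672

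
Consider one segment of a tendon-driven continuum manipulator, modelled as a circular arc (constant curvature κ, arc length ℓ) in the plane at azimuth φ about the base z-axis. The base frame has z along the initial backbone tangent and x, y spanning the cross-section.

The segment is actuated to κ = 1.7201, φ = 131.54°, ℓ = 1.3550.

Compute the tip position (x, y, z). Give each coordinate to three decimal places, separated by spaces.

-0.651 0.735 0.421

θ = κ·ℓ = 1.7201 × 1.3550 = 2.33074 rad
ρ = (1 − cos θ)/κ = (1 − -0.68888)/1.7201 = 0.98185
z = sin θ / κ = 0.72488/1.7201 = 0.42142
x = ρ cos φ = 0.98185 × cos(131.54°) = -0.65111
y = ρ sin φ = 0.98185 × sin(131.54°) = 0.73491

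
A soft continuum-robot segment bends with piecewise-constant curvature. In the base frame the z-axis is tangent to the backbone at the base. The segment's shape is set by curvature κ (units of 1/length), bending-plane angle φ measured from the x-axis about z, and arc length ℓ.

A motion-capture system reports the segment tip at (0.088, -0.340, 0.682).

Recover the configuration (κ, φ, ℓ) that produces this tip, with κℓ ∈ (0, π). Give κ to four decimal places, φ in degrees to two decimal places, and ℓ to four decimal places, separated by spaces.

1.1936 284.51 0.7968

ρ = √(x²+y²) = √(0.088² + -0.340²) = 0.35120
φ = atan2(y, x) mod 360° = atan2(-0.340, 0.088) = 284.5111°
|p|² = ρ² + z² = 0.35120² + 0.682² = 0.58847
κ = 2ρ / |p|² = 2×0.35120 / 0.58847 = 1.19362
θ = 2·atan2(ρ, z) = 2·atan2(0.35120, 0.682) = 0.95109 rad
ℓ = θ/κ = 0.95109/1.19362 = 0.79681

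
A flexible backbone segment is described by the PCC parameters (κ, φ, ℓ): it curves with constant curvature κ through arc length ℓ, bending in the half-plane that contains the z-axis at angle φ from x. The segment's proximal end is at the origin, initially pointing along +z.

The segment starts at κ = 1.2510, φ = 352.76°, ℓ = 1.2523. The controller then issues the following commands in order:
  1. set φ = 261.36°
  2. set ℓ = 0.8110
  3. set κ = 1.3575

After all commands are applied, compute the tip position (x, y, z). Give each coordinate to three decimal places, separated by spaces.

-0.061 -0.399 0.657

initial: κ=1.2510, φ=352.76°, ℓ=1.2523
cmd 1: set φ=261.36° → (κ,φ,ℓ)=(1.2510,261.36°,1.2523) → tip=(-0.1196,-0.7870,0.7994)
cmd 2: set ℓ=0.8110 → (κ,φ,ℓ)=(1.2510,261.36°,0.8110) → tip=(-0.0567,-0.3730,0.6789)
cmd 3: set κ=1.3575 → (κ,φ,ℓ)=(1.3575,261.36°,0.8110) → tip=(-0.0606,-0.3985,0.6568)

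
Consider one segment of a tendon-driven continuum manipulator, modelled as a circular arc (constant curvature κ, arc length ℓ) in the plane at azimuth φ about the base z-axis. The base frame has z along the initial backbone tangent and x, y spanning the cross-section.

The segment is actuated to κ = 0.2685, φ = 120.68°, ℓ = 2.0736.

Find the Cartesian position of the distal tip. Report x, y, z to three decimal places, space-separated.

-0.287 0.484 1.968

θ = κ·ℓ = 0.2685 × 2.0736 = 0.55676 rad
ρ = (1 − cos θ)/κ = (1 − 0.84897)/0.2685 = 0.56249
z = sin θ / κ = 0.52844/0.2685 = 1.96812
x = ρ cos φ = 0.56249 × cos(120.68°) = -0.28701
y = ρ sin φ = 0.56249 × sin(120.68°) = 0.48376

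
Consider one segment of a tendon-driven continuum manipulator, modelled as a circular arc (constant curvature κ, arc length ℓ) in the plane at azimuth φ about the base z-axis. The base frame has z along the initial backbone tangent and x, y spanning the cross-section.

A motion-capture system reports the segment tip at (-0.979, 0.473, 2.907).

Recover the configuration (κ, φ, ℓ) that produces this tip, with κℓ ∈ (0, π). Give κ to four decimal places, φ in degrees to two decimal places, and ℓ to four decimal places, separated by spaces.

ρ = √(x²+y²) = √(-0.979² + 0.473²) = 1.08728
φ = atan2(y, x) mod 360° = atan2(0.473, -0.979) = 154.2127°
|p|² = ρ² + z² = 1.08728² + 2.907² = 9.63282
κ = 2ρ / |p|² = 2×1.08728 / 9.63282 = 0.22574
θ = 2·atan2(ρ, z) = 2·atan2(1.08728, 2.907) = 0.71582 rad
ℓ = θ/κ = 0.71582/0.22574 = 3.17095

0.2257 154.21 3.1709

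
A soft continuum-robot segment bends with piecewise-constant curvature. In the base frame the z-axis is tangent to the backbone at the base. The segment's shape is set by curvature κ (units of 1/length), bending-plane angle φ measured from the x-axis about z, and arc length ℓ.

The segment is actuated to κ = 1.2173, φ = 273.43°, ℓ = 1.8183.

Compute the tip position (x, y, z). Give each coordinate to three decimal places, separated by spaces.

θ = κ·ℓ = 1.2173 × 1.8183 = 2.21342 rad
ρ = (1 − cos θ)/κ = (1 − -0.59930)/1.2173 = 1.31381
z = sin θ / κ = 0.80053/1.2173 = 0.65763
x = ρ cos φ = 1.31381 × cos(273.43°) = 0.07860
y = ρ sin φ = 1.31381 × sin(273.43°) = -1.31145

0.079 -1.311 0.658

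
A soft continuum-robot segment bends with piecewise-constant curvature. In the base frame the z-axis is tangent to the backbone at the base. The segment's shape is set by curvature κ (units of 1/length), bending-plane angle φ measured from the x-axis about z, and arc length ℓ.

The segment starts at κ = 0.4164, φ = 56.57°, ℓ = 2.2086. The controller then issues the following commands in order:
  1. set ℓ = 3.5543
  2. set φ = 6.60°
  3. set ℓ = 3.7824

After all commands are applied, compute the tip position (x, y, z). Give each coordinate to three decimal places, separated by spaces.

2.396 0.277 2.402

initial: κ=0.4164, φ=56.57°, ℓ=2.2086
cmd 1: set ℓ=3.5543 → (κ,φ,ℓ)=(0.4164,56.57°,3.5543) → tip=(1.2031,1.8225,2.3916)
cmd 2: set φ=6.60° → (κ,φ,ℓ)=(0.4164,6.60°,3.5543) → tip=(2.1693,0.2510,2.3916)
cmd 3: set ℓ=3.7824 → (κ,φ,ℓ)=(0.4164,6.60°,3.7824) → tip=(2.3956,0.2772,2.4015)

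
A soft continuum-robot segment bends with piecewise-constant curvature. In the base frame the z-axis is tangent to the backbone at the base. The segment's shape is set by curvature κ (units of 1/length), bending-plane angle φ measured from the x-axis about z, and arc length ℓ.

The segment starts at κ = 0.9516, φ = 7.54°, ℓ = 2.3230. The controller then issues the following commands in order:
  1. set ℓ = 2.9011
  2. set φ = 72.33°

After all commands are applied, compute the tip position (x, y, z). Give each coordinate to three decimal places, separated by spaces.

0.615 1.931 0.391

initial: κ=0.9516, φ=7.54°, ℓ=2.3230
cmd 1: set ℓ=2.9011 → (κ,φ,ℓ)=(0.9516,7.54°,2.9011) → tip=(2.0089,0.2659,0.3907)
cmd 2: set φ=72.33° → (κ,φ,ℓ)=(0.9516,72.33°,2.9011) → tip=(0.6151,1.9308,0.3907)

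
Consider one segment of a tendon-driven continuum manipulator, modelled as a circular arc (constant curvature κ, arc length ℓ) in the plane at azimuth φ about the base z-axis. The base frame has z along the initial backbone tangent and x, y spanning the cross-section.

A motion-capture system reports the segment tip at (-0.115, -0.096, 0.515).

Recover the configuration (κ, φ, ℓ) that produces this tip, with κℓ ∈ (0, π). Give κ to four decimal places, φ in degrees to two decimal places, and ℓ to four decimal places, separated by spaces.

ρ = √(x²+y²) = √(-0.115² + -0.096²) = 0.14980
φ = atan2(y, x) mod 360° = atan2(-0.096, -0.115) = 219.8545°
|p|² = ρ² + z² = 0.14980² + 0.515² = 0.28767
κ = 2ρ / |p|² = 2×0.14980 / 0.28767 = 1.04151
θ = 2·atan2(ρ, z) = 2·atan2(0.14980, 0.515) = 0.56614 rad
ℓ = θ/κ = 0.56614/1.04151 = 0.54358

1.0415 219.85 0.5436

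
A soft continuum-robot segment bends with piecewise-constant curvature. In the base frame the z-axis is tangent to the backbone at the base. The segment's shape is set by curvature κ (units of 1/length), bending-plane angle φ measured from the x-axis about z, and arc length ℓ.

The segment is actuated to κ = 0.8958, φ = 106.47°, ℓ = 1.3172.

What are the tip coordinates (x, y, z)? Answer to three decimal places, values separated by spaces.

θ = κ·ℓ = 0.8958 × 1.3172 = 1.17995 rad
ρ = (1 − cos θ)/κ = (1 − 0.38097)/0.8958 = 0.69103
z = sin θ / κ = 0.92459/0.8958 = 1.03213
x = ρ cos φ = 0.69103 × cos(106.47°) = -0.19592
y = ρ sin φ = 0.69103 × sin(106.47°) = 0.66268

-0.196 0.663 1.032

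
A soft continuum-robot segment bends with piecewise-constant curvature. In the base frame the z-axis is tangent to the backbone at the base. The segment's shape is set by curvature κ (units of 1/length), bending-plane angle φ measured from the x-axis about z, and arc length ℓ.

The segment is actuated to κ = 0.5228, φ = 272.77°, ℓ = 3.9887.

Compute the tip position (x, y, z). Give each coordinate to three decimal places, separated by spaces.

θ = κ·ℓ = 0.5228 × 3.9887 = 2.08529 rad
ρ = (1 − cos θ)/κ = (1 − -0.49210)/0.5228 = 2.85405
z = sin θ / κ = 0.87054/0.5228 = 1.66515
x = ρ cos φ = 2.85405 × cos(272.77°) = 0.13793
y = ρ sin φ = 2.85405 × sin(272.77°) = -2.85071

0.138 -2.851 1.665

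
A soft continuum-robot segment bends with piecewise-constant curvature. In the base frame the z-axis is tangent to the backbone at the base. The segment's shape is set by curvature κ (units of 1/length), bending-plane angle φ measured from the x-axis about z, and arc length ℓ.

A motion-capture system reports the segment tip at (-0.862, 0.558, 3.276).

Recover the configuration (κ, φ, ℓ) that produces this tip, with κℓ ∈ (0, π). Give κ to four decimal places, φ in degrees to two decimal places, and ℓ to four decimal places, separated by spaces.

0.1742 147.08 3.4865

ρ = √(x²+y²) = √(-0.862² + 0.558²) = 1.02684
φ = atan2(y, x) mod 360° = atan2(0.558, -0.862) = 147.0837°
|p|² = ρ² + z² = 1.02684² + 3.276² = 11.78658
κ = 2ρ / |p|² = 2×1.02684 / 11.78658 = 0.17424
θ = 2·atan2(ρ, z) = 2·atan2(1.02684, 3.276) = 0.60749 rad
ℓ = θ/κ = 0.60749/0.17424 = 3.48652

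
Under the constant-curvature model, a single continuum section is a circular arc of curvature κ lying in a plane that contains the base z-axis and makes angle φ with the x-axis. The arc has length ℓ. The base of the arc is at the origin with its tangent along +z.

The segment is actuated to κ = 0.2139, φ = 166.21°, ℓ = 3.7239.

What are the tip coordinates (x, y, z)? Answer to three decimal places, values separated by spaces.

θ = κ·ℓ = 0.2139 × 3.7239 = 0.79654 rad
ρ = (1 − cos θ)/κ = (1 − 0.69918)/0.2139 = 1.40634
z = sin θ / κ = 0.71494/0.2139 = 3.34242
x = ρ cos φ = 1.40634 × cos(166.21°) = -1.36581
y = ρ sin φ = 1.40634 × sin(166.21°) = 0.33522

-1.366 0.335 3.342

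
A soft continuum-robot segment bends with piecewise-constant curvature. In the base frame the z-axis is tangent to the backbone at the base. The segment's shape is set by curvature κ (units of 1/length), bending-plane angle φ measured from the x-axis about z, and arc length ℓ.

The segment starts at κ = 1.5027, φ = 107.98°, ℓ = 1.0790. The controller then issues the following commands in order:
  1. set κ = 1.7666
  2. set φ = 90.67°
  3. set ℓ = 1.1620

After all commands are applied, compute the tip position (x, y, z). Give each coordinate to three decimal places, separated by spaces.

-0.010 0.828 0.502

initial: κ=1.5027, φ=107.98°, ℓ=1.0790
cmd 1: set κ=1.7666 → (κ,φ,ℓ)=(1.7666,107.98°,1.0790) → tip=(-0.2322,0.7156,0.5345)
cmd 2: set φ=90.67° → (κ,φ,ℓ)=(1.7666,90.67°,1.0790) → tip=(-0.0088,0.7523,0.5345)
cmd 3: set ℓ=1.1620 → (κ,φ,ℓ)=(1.7666,90.67°,1.1620) → tip=(-0.0097,0.8284,0.5016)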